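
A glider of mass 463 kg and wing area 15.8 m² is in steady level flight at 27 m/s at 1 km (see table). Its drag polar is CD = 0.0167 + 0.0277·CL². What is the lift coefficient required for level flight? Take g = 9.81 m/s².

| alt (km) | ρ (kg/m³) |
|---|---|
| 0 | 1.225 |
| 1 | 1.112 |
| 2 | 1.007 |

At 1 km, from the table: ρ = 1.112 kg/m³.
In steady level flight, lift balances weight: W = mg = 463 × 9.81 = 4542 N.
Dynamic pressure q = 0.5 × 1.112 × 27² = 405.3 Pa.
Required CL = L/(qS) = 4542/(405.3·15.8) = 0.7092.

CL = 0.709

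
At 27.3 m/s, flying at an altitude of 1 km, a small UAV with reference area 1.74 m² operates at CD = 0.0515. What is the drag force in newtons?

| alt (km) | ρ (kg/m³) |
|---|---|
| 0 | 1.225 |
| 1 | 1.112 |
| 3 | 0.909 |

At 1 km, from the table: ρ = 1.112 kg/m³.
D = ½ρv²S·CD = ½ × 1.112 × 27.3² × 1.74 × 0.0515 = 37.1 N

D = 37.1 N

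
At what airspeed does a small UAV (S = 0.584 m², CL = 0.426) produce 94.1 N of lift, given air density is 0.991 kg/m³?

v = 27.6 m/s

L = ½ρv²S·CL ⇒ v = √(2L/(ρ·S·CL))
v = √(2 × 94.1 / (0.991 × 0.584 × 0.426)) = √763.3 = 27.6 m/s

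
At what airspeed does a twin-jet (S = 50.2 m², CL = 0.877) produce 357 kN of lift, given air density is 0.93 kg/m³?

v = 132 m/s

L = ½ρv²S·CL ⇒ v = √(2L/(ρ·S·CL))
v = √(2 × 3.57×10^5 / (0.93 × 50.2 × 0.877)) = √17440 = 132 m/s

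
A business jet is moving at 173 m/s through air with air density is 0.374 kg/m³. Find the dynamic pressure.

q = 5600 Pa

q = ½ρv² = ½ × 0.374 × 173² = 5600 Pa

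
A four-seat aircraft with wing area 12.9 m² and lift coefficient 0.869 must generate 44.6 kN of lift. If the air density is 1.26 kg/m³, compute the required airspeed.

v = 79.5 m/s

L = ½ρv²S·CL ⇒ v = √(2L/(ρ·S·CL))
v = √(2 × 44600 / (1.26 × 12.9 × 0.869)) = √6315 = 79.5 m/s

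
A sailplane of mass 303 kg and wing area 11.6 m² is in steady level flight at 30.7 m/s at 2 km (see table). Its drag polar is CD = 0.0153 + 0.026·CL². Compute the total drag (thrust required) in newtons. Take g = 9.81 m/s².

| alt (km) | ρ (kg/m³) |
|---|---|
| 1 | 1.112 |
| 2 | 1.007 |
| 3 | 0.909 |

At 2 km, from the table: ρ = 1.007 kg/m³.
Level flight ⇒ L = W = m·g = 303 × 9.81 = 2972.4 N.
Dynamic pressure q = 0.5 × 1.007 × 30.7² = 474.5 Pa.
CL = 2W/(ρv²S) = 2×2972.4/(1.007×30.7²×11.6) = 0.54.
CD = 0.0153 + 0.026 × 0.54² = 0.02288.
D = q·S·CD = 474.5 × 11.6 × 0.02288 = 126 N

D = 126 N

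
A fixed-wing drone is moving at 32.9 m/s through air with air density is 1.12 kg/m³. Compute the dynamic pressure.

q = ½ρv² = ½ × 1.12 × 32.9² = 606 Pa

q = 606 Pa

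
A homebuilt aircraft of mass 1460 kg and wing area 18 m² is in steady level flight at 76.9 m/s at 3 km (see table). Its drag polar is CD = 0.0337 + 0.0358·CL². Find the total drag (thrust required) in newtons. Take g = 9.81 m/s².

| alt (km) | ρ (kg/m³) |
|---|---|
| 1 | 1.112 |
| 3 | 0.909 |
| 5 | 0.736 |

D = 1780 N

At 3 km, from the table: ρ = 0.909 kg/m³.
Weight W = mg = 1460 × 9.81 = 14323 N; in level flight L = W.
q = ½ρv² = ½ × 0.909 × 76.9² = 2688 Pa.
CL = 2W/(ρv²S) = 2×14323/(0.909×76.9²×18) = 0.296.
CD = 0.0337 + 0.0358 × 0.296² = 0.03684.
D = q·S·CD = 2688 × 18 × 0.03684 = 1782 N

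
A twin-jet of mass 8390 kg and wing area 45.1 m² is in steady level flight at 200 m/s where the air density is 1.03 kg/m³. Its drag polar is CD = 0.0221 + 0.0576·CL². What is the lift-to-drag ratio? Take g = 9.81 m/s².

In steady level flight, lift balances weight: W = mg = 8390 × 9.81 = 82306 N.
Dynamic pressure q = 0.5 × 1.03 × 200² = 20600 Pa.
CL = 2W/(ρv²S) = 2×82306/(1.03×200²×45.1) = 0.08859.
CD = 0.0221 + 0.0576 × 0.08859² = 0.02255.
L/D = CL/CD = 0.08859 / 0.02255 = 3.93

L/D = 3.93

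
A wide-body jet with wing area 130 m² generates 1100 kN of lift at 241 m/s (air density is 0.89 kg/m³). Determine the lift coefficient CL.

CL = 0.327

From L = ½ρv²S·CL, rearranging gives CL = 2L/(ρv²S).
CL = 2 × 1.1×10^6 / (0.89 × 241² × 130) = 0.327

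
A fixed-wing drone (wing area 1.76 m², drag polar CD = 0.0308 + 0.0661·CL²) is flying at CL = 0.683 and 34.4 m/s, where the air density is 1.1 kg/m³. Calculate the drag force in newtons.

CD = 0.0308 + 0.0661 × 0.683² = 0.06163
D = ½ρv²S·CD = ½ × 1.1 × 34.4² × 1.76 × 0.06163 = 70.6 N

D = 70.6 N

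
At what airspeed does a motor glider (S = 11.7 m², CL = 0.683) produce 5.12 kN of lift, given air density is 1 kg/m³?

L = ½ρv²S·CL ⇒ v = √(2L/(ρ·S·CL))
v = √(2 × 5120 / (1 × 11.7 × 0.683)) = √1281 = 35.8 m/s

v = 35.8 m/s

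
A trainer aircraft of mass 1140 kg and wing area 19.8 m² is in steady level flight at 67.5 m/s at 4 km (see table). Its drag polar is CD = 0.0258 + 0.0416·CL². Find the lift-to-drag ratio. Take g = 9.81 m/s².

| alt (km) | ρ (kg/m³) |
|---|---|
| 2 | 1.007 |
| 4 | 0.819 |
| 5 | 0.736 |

At 4 km, from the table: ρ = 0.819 kg/m³.
Weight W = mg = 1140 × 9.81 = 11183 N; in level flight L = W.
q = ½ρv² = ½ × 0.819 × 67.5² = 1866 Pa.
CL = W/(q·S) = 11183 / (1866 × 19.8) = 0.3027.
CD = 0.0258 + 0.0416 × 0.3027² = 0.02961.
L/D = CL/CD = 0.3027 / 0.02961 = 10.2

L/D = 10.2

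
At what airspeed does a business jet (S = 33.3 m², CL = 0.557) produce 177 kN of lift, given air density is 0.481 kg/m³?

v = 199 m/s

L = ½ρv²S·CL ⇒ v = √(2L/(ρ·S·CL))
v = √(2 × 1.77×10^5 / (0.481 × 33.3 × 0.557)) = √39680 = 199 m/s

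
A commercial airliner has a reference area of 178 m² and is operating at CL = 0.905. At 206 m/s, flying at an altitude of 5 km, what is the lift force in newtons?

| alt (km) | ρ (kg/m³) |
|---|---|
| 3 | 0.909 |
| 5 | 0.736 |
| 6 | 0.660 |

L = 2.52×10^6 N

At 5 km, from the table: ρ = 0.736 kg/m³.
L = ½ρv²S·CL = ½ × 0.736 × 206² × 178 × 0.905 = 2.52×10^6 N ≈ 2520 kN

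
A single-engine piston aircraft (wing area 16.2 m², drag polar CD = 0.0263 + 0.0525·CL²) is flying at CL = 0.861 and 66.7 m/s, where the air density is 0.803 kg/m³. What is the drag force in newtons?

CD = 0.0263 + 0.0525 × 0.861² = 0.06522
D = ½ρv²S·CD = ½ × 0.803 × 66.7² × 16.2 × 0.06522 = 1890 N

D = 1890 N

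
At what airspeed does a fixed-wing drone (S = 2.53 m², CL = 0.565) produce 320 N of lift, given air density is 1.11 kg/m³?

v = 20.1 m/s

L = ½ρv²S·CL ⇒ v = √(2L/(ρ·S·CL))
v = √(2 × 320 / (1.11 × 2.53 × 0.565)) = √403.4 = 20.1 m/s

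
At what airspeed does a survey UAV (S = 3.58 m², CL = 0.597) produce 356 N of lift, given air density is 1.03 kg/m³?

v = 18 m/s

L = ½ρv²S·CL ⇒ v = √(2L/(ρ·S·CL))
v = √(2 × 356 / (1.03 × 3.58 × 0.597)) = √323.4 = 18 m/s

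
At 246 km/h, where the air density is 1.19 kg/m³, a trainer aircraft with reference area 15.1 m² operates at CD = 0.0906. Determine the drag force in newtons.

D = 3800 N

Convert speed: v = 246 km/h ÷ 3.6 = 68.33 m/s.
D = ½ρv²S·CD = ½ × 1.19 × 68.33² × 15.1 × 0.0906 = 3800 N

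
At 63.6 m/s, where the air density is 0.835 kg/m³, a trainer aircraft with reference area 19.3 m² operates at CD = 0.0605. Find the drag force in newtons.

D = 1970 N

D = ½ρv²S·CD = ½ × 0.835 × 63.6² × 19.3 × 0.0605 = 1970 N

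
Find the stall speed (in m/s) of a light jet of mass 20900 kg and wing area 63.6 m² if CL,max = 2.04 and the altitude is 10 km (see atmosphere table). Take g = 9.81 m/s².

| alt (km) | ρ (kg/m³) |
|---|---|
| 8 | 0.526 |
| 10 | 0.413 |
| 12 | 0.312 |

At 10 km, from the table: ρ = 0.413 kg/m³.
At stall, lift equals weight: L = W = m·g = 20900 × 9.81 = 2.05×10^5 N.
V_stall = √(2W/(ρ·S·CL,max)) = √(2 × 2.05×10^5 / (0.413 × 63.6 × 2.04))
V_stall = √7653 = 87.5 m/s

V_stall = 87.5 m/s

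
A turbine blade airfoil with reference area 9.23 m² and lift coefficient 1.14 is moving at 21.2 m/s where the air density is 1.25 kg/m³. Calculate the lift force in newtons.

L = 2960 N

L = ½ρv²S·CL = ½ × 1.25 × 21.2² × 9.23 × 1.14 = 2960 N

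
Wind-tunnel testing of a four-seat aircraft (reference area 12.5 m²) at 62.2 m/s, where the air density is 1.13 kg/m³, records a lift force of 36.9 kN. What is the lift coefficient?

CL = 1.35

From L = ½ρv²S·CL, rearranging gives CL = 2L/(ρv²S).
CL = 2 × 36900 / (1.13 × 62.2² × 12.5) = 1.35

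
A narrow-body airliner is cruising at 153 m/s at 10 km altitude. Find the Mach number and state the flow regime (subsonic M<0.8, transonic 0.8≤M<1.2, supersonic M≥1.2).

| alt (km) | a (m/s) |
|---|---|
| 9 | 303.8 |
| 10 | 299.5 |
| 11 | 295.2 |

M = 0.511 (subsonic)

At 10 km, from the table: a = 299.5 m/s.
M = v/a = 153 / 299.5 = 0.511
M = 0.511 → subsonic.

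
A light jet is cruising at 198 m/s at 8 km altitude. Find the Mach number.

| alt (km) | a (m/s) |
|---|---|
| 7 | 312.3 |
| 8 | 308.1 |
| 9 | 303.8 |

At 8 km, from the table: a = 308.1 m/s.
M = v/a = 198 / 308.1 = 0.643

M = 0.643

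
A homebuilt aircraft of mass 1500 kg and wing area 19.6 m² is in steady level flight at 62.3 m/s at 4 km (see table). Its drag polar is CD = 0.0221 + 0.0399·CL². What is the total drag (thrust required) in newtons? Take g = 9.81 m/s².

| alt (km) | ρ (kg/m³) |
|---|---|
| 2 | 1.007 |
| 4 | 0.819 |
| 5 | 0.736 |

D = 966 N

At 4 km, from the table: ρ = 0.819 kg/m³.
Level flight ⇒ L = W = m·g = 1500 × 9.81 = 14715 N.
Dynamic pressure q = 0.5 × 0.819 × 62.3² = 1589 Pa.
CL = 2W/(ρv²S) = 2×14715/(0.819×62.3²×19.6) = 0.4724.
CD = 0.0221 + 0.0399 × 0.4724² = 0.031.
D = q·S·CD = 1589 × 19.6 × 0.031 = 965.8 N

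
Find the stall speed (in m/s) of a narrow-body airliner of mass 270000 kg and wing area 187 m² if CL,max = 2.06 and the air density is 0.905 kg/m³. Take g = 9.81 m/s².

V_stall = 123 m/s

At stall, lift equals weight: L = W = m·g = 270000 × 9.81 = 2.649×10^6 N.
From L = ½ρV²S·CL,max = W: V_stall = √(2W/(ρSCL,max)) = √(2·2.649×10^6/(0.905·187·2.06))
V_stall = √15200 = 123 m/s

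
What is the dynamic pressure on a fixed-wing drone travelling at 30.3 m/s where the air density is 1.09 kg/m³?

q = ½ρv² = ½ × 1.09 × 30.3² = 500 Pa

q = 500 Pa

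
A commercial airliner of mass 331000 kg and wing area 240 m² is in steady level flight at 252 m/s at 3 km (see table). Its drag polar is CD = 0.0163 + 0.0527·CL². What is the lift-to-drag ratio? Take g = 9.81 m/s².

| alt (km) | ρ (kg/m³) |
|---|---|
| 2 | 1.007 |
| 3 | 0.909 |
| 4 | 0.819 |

L/D = 16.8

At 3 km, from the table: ρ = 0.909 kg/m³.
Level flight ⇒ L = W = m·g = 331000 × 9.81 = 3.2471×10^6 N.
q = ½ρv² = ½ × 0.909 × 252² = 28860 Pa.
Required CL = L/(qS) = 3.2471×10^6/(28860·240) = 0.4688.
CD = 0.0163 + 0.0527 × 0.4688² = 0.02788.
L/D = CL/CD = 0.4688 / 0.02788 = 16.8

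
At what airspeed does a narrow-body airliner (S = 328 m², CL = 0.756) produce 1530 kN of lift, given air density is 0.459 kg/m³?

v = 164 m/s

L = ½ρv²S·CL ⇒ v = √(2L/(ρ·S·CL))
v = √(2 × 1.53×10^6 / (0.459 × 328 × 0.756)) = √26890 = 164 m/s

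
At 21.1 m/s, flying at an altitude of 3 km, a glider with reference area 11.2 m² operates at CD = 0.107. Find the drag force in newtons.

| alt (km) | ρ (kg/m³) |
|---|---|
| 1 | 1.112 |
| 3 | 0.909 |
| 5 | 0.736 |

At 3 km, from the table: ρ = 0.909 kg/m³.
Dynamic pressure q = ½ρv² = ½ × 0.909 × 21.1² = 202.3 Pa.
D = q·S·CD = 202.3 × 11.2 × 0.107 = 242 N

D = 242 N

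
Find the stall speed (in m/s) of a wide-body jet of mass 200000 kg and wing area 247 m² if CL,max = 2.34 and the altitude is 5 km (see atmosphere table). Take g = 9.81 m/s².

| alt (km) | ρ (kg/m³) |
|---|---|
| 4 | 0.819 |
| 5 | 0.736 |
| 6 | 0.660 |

V_stall = 96 m/s

At 5 km, from the table: ρ = 0.736 kg/m³.
Stall occurs when L = W at CL,max. W = mg = 200000 × 9.81 = 1.962×10^6 N.
From L = ½ρV²S·CL,max = W: V_stall = √(2W/(ρSCL,max)) = √(2·1.962×10^6/(0.736·247·2.34))
V_stall = √9224 = 96 m/s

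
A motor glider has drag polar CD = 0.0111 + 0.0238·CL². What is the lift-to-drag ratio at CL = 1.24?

CD = 0.0111 + 0.0238 × 1.24² = 0.04769
L/D = CL/CD = 1.24 / 0.04769 = 26

L/D = 26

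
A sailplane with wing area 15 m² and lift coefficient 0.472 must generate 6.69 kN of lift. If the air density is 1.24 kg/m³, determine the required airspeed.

L = ½ρv²S·CL ⇒ v = √(2L/(ρ·S·CL))
v = √(2 × 6690 / (1.24 × 15 × 0.472)) = √1524 = 39 m/s

v = 39 m/s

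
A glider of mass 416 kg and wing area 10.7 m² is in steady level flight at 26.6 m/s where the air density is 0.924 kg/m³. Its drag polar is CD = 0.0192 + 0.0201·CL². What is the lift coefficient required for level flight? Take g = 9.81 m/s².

CL = 1.17

In steady level flight, lift balances weight: W = mg = 416 × 9.81 = 4081 N.
Dynamic pressure q = 0.5 × 0.924 × 26.6² = 326.9 Pa.
CL = W/(q·S) = 4081 / (326.9 × 10.7) = 1.167.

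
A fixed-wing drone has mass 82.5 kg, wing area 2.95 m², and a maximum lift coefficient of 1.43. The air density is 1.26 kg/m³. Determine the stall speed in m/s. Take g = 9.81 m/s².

At stall, lift equals weight: L = W = m·g = 82.5 × 9.81 = 809.3 N.
V_stall = √(2W/(ρ·S·CL,max)) = √(2 × 809.3 / (1.26 × 2.95 × 1.43))
V_stall = √304.5 = 17.5 m/s

V_stall = 17.5 m/s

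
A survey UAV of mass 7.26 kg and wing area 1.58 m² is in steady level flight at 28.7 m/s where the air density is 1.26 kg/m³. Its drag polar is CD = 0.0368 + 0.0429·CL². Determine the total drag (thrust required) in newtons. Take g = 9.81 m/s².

Level flight ⇒ L = W = m·g = 7.26 × 9.81 = 71.221 N.
Dynamic pressure q = 0.5 × 1.26 × 28.7² = 518.9 Pa.
CL = W/(q·S) = 71.221 / (518.9 × 1.58) = 0.08686.
CD = 0.0368 + 0.0429 × 0.08686² = 0.03712.
D = q·S·CD = 518.9 × 1.58 × 0.03712 = 30.44 N

D = 30.4 N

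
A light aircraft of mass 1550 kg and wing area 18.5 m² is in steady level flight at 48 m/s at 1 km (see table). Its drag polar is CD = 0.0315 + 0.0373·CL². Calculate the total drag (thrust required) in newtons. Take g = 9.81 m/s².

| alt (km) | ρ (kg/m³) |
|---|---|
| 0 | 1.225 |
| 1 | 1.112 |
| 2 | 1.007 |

D = 1110 N

At 1 km, from the table: ρ = 1.112 kg/m³.
In steady level flight, lift balances weight: W = mg = 1550 × 9.81 = 15206 N.
Dynamic pressure q = 0.5 × 1.112 × 48² = 1281 Pa.
CL = W/(q·S) = 15206 / (1281 × 18.5) = 0.6416.
CD = 0.0315 + 0.0373 × 0.6416² = 0.04686.
D = q·S·CD = 1281 × 18.5 × 0.04686 = 1110 N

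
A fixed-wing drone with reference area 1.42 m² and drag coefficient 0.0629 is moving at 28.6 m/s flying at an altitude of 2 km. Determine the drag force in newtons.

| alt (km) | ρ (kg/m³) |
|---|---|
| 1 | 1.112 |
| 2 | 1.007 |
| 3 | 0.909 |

At 2 km, from the table: ρ = 1.007 kg/m³.
D = ½ρv²S·CD = ½ × 1.007 × 28.6² × 1.42 × 0.0629 = 36.8 N

D = 36.8 N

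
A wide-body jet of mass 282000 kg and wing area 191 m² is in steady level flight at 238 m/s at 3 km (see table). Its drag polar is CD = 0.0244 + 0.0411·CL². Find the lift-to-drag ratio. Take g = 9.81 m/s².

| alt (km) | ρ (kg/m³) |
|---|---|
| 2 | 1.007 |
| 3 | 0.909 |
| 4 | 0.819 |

L/D = 15

At 3 km, from the table: ρ = 0.909 kg/m³.
Weight W = mg = 282000 × 9.81 = 2.7664×10^6 N; in level flight L = W.
Dynamic pressure q = 0.5 × 0.909 × 238² = 25740 Pa.
CL = 2W/(ρv²S) = 2×2.7664×10^6/(0.909×238²×191) = 0.5626.
CD = 0.0244 + 0.0411 × 0.5626² = 0.03741.
L/D = CL/CD = 0.5626 / 0.03741 = 15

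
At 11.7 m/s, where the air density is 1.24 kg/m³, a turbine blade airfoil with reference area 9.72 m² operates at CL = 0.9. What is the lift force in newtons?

Dynamic pressure q = ½ρv² = ½ × 1.24 × 11.7² = 84.87 Pa.
L = q·S·CL = 84.87 × 9.72 × 0.9 = 742 N

L = 742 N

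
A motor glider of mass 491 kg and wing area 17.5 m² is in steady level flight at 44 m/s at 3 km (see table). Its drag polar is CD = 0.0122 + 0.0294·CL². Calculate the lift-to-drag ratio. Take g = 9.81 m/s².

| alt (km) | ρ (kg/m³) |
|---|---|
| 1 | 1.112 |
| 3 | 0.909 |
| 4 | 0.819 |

At 3 km, from the table: ρ = 0.909 kg/m³.
Level flight ⇒ L = W = m·g = 491 × 9.81 = 4816.7 N.
q = ½ρv² = ½ × 0.909 × 44² = 879.9 Pa.
Required CL = L/(qS) = 4816.7/(879.9·17.5) = 0.3128.
CD = 0.0122 + 0.0294 × 0.3128² = 0.01508.
L/D = CL/CD = 0.3128 / 0.01508 = 20.7

L/D = 20.7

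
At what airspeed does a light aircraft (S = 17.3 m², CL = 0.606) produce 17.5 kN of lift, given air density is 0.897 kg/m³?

L = ½ρv²S·CL ⇒ v = √(2L/(ρ·S·CL))
v = √(2 × 17500 / (0.897 × 17.3 × 0.606)) = √3722 = 61 m/s

v = 61 m/s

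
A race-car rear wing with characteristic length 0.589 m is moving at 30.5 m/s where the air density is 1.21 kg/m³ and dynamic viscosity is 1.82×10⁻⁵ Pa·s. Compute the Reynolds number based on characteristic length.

Re = 1.19×10^6

Re = ρ·v·c/μ = 1.21 × 30.5 × 0.589 / (1.82×10⁻⁵) = 1.19×10^6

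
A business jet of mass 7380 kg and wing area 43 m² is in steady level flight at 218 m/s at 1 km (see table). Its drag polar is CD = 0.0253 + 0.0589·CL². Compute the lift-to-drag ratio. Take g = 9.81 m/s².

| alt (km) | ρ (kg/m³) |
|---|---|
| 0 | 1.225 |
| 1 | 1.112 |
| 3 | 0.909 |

L/D = 2.49

At 1 km, from the table: ρ = 1.112 kg/m³.
In steady level flight, lift balances weight: W = mg = 7380 × 9.81 = 72398 N.
Dynamic pressure q = 0.5 × 1.112 × 218² = 26420 Pa.
CL = W/(q·S) = 72398 / (26420 × 43) = 0.06372.
CD = 0.0253 + 0.0589 × 0.06372² = 0.02554.
L/D = CL/CD = 0.06372 / 0.02554 = 2.49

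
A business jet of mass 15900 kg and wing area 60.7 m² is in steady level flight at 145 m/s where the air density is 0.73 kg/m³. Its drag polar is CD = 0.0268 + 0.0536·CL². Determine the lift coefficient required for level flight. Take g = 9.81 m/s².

CL = 0.335

Level flight ⇒ L = W = m·g = 15900 × 9.81 = 1.5598×10^5 N.
q = ½ρv² = ½ × 0.73 × 145² = 7674 Pa.
Required CL = L/(qS) = 1.5598×10^5/(7674·60.7) = 0.3348.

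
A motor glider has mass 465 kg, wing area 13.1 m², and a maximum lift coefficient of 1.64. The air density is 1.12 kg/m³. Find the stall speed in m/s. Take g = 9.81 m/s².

At stall, lift equals weight: L = W = m·g = 465 × 9.81 = 4562 N.
V_stall = √(2W/(ρ·S·CL,max)) = √(2 × 4562 / (1.12 × 13.1 × 1.64))
V_stall = √379.2 = 19.5 m/s

V_stall = 19.5 m/s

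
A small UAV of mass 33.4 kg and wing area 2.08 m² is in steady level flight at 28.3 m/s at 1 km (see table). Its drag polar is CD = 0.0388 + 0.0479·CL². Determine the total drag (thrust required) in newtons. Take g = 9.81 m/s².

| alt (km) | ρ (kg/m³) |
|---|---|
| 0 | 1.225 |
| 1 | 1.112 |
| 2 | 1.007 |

At 1 km, from the table: ρ = 1.112 kg/m³.
Level flight ⇒ L = W = m·g = 33.4 × 9.81 = 327.65 N.
Dynamic pressure q = 0.5 × 1.112 × 28.3² = 445.3 Pa.
Required CL = L/(qS) = 327.65/(445.3·2.08) = 0.3538.
CD = 0.0388 + 0.0479 × 0.3538² = 0.04479.
D = q·S·CD = 445.3 × 2.08 × 0.04479 = 41.49 N

D = 41.5 N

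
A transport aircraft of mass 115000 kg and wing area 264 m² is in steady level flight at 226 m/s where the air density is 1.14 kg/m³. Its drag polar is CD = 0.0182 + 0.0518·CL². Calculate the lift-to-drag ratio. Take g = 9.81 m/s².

In steady level flight, lift balances weight: W = mg = 115000 × 9.81 = 1.1282×10^6 N.
Dynamic pressure q = 0.5 × 1.14 × 226² = 29110 Pa.
CL = W/(q·S) = 1.1282×10^6 / (29110 × 264) = 0.1468.
CD = 0.0182 + 0.0518 × 0.1468² = 0.01932.
L/D = CL/CD = 0.1468 / 0.01932 = 7.6

L/D = 7.6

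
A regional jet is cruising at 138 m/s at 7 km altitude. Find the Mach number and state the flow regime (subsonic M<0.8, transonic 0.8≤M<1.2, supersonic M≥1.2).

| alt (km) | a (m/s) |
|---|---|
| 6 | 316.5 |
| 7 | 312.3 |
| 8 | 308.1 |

At 7 km, from the table: a = 312.3 m/s.
M = v/a = 138 / 312.3 = 0.442
M = 0.442 → subsonic.

M = 0.442 (subsonic)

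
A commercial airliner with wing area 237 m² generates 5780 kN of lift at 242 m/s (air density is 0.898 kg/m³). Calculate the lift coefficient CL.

CL = 0.927

From L = ½ρv²S·CL, rearranging gives CL = 2L/(ρv²S).
CL = 2 × 5.78×10^6 / (0.898 × 242² × 237) = 0.927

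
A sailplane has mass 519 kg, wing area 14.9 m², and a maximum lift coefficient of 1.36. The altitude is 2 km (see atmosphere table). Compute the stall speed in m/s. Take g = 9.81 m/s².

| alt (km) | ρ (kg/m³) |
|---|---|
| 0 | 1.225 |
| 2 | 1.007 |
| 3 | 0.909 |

V_stall = 22.3 m/s

At 2 km, from the table: ρ = 1.007 kg/m³.
Weight W = mg = 519 × 9.81 = 5091 N.
V_stall = √(2W/(ρ·S·CL,max)) = √(2 × 5091 / (1.007 × 14.9 × 1.36))
V_stall = √499 = 22.3 m/s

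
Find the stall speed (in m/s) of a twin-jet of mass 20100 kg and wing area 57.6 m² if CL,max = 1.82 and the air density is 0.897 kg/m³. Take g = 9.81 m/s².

V_stall = 64.8 m/s

Weight W = mg = 20100 × 9.81 = 1.972×10^5 N.
V_stall = √(2W/(ρ·S·CL,max)) = √(2 × 1.972×10^5 / (0.897 × 57.6 × 1.82))
V_stall = √4194 = 64.8 m/s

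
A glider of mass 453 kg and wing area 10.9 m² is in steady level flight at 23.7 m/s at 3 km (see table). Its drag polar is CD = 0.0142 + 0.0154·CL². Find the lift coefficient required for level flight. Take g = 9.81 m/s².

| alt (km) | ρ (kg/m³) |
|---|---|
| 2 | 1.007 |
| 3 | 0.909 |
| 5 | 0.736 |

At 3 km, from the table: ρ = 0.909 kg/m³.
In steady level flight, lift balances weight: W = mg = 453 × 9.81 = 4443.9 N.
Dynamic pressure q = 0.5 × 0.909 × 23.7² = 255.3 Pa.
CL = 2W/(ρv²S) = 2×4443.9/(0.909×23.7²×10.9) = 1.597.

CL = 1.6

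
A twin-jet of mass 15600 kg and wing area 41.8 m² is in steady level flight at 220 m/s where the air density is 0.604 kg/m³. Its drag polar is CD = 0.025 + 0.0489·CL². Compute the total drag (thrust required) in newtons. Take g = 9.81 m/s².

Level flight ⇒ L = W = m·g = 15600 × 9.81 = 1.5304×10^5 N.
Dynamic pressure q = 0.5 × 0.604 × 220² = 14620 Pa.
Required CL = L/(qS) = 1.5304×10^5/(14620·41.8) = 0.2505.
CD = 0.025 + 0.0489 × 0.2505² = 0.02807.
D = q·S·CD = 14620 × 41.8 × 0.02807 = 17150 N

D = 17100 N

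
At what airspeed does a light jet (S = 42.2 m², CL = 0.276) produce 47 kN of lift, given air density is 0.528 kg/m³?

v = 124 m/s

L = ½ρv²S·CL ⇒ v = √(2L/(ρ·S·CL))
v = √(2 × 47000 / (0.528 × 42.2 × 0.276)) = √15290 = 124 m/s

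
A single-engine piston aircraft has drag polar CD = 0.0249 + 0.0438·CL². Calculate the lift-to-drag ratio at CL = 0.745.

CD = 0.0249 + 0.0438 × 0.745² = 0.04921
L/D = CL/CD = 0.745 / 0.04921 = 15.1

L/D = 15.1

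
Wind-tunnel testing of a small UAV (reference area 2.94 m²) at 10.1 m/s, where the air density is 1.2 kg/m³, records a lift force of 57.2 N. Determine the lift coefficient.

CL = 0.318

From L = ½ρv²S·CL, rearranging gives CL = 2L/(ρv²S).
CL = 2 × 57.2 / (1.2 × 10.1² × 2.94) = 0.318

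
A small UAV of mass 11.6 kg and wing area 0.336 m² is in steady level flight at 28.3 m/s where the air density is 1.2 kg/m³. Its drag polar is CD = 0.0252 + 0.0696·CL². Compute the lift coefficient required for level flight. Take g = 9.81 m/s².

Level flight ⇒ L = W = m·g = 11.6 × 9.81 = 113.8 N.
q = ½ρv² = ½ × 1.2 × 28.3² = 480.5 Pa.
Required CL = L/(qS) = 113.8/(480.5·0.336) = 0.7048.

CL = 0.705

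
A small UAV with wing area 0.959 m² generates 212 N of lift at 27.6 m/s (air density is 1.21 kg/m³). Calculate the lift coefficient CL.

CL = 0.48

From L = ½ρv²S·CL, rearranging gives CL = 2L/(ρv²S).
CL = 2 × 212 / (1.21 × 27.6² × 0.959) = 0.48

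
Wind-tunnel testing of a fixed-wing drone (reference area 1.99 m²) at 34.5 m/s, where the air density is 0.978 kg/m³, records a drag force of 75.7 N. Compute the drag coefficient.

CD = 0.0654

From D = ½ρv²S·CD, rearranging gives CD = 2D/(ρv²S).
CD = 2 × 75.7 / (0.978 × 34.5² × 1.99) = 0.0654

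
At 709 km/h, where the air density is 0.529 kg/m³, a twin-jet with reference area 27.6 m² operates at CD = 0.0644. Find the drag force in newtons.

D = 18200 N

Convert speed: v = 709 km/h ÷ 3.6 = 196.9 m/s.
D = ½ρv²S·CD = ½ × 0.529 × 196.9² × 27.6 × 0.0644 = 18200 N ≈ 18.2 kN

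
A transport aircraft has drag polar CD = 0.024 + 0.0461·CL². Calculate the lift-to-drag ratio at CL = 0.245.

L/D = 9.15

CD = 0.024 + 0.0461 × 0.245² = 0.02677
L/D = CL/CD = 0.245 / 0.02677 = 9.15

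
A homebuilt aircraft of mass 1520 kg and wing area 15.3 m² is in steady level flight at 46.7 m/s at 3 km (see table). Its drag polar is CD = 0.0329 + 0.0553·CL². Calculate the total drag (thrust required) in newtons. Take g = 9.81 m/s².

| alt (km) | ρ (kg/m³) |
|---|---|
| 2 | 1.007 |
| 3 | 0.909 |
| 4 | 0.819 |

D = 1310 N

At 3 km, from the table: ρ = 0.909 kg/m³.
Weight W = mg = 1520 × 9.81 = 14911 N; in level flight L = W.
q = ½ρv² = ½ × 0.909 × 46.7² = 991.2 Pa.
CL = 2W/(ρv²S) = 2×14911/(0.909×46.7²×15.3) = 0.9832.
CD = 0.0329 + 0.0553 × 0.9832² = 0.08636.
D = q·S·CD = 991.2 × 15.3 × 0.08636 = 1310 N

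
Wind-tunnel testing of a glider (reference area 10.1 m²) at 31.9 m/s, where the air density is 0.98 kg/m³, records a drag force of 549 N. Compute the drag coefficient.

CD = 0.109

From D = ½ρv²S·CD, rearranging gives CD = 2D/(ρv²S).
CD = 2 × 549 / (0.98 × 31.9² × 10.1) = 0.109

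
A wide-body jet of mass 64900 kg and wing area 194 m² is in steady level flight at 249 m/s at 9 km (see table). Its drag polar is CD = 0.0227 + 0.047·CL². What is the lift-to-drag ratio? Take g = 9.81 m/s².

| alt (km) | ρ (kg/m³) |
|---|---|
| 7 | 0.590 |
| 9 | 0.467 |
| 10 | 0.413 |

At 9 km, from the table: ρ = 0.467 kg/m³.
Level flight ⇒ L = W = m·g = 64900 × 9.81 = 6.3667×10^5 N.
q = ½ρv² = ½ × 0.467 × 249² = 14480 Pa.
CL = 2W/(ρv²S) = 2×6.3667×10^5/(0.467×249²×194) = 0.2267.
CD = 0.0227 + 0.047 × 0.2267² = 0.02512.
L/D = CL/CD = 0.2267 / 0.02512 = 9.03

L/D = 9.03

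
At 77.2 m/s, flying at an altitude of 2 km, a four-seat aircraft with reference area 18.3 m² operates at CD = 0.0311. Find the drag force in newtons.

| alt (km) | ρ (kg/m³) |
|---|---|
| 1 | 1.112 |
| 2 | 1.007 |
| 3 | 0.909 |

At 2 km, from the table: ρ = 1.007 kg/m³.
D = ½ρv²S·CD = ½ × 1.007 × 77.2² × 18.3 × 0.0311 = 1710 N

D = 1710 N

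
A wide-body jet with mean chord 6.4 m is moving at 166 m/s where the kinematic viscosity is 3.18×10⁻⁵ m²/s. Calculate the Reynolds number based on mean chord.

Re = v·c/ν = 166 × 6.4 / (3.18×10⁻⁵) = 3.34×10^7

Re = 3.34×10^7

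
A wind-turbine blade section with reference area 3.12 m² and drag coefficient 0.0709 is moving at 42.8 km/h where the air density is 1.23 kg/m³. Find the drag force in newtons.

D = 19.2 N

Convert speed: v = 42.8 km/h ÷ 3.6 = 11.89 m/s.
D = ½ρv²S·CD = ½ × 1.23 × 11.89² × 3.12 × 0.0709 = 19.2 N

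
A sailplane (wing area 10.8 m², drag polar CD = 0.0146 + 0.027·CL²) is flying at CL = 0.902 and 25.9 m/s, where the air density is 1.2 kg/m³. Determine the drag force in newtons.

CD = 0.0146 + 0.027 × 0.902² = 0.03657
D = ½ρv²S·CD = ½ × 1.2 × 25.9² × 10.8 × 0.03657 = 159 N

D = 159 N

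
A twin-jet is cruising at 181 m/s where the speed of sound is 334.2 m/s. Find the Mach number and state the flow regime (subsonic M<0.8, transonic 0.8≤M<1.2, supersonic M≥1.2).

M = 0.542 (subsonic)

M = v/a = 181 / 334.2 = 0.542
M = 0.542 → subsonic.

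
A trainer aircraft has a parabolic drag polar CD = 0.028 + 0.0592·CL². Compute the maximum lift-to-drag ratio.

(L/D)max = 12.3

For CD = CD0 + K·CL², (L/D)max occurs at CL* = √(CD0/K) and equals 1/(2√(K·CD0)).
(L/D)max = 1/(2√(0.0592 × 0.028)) = 1/(2 × 0.04071) = 12.3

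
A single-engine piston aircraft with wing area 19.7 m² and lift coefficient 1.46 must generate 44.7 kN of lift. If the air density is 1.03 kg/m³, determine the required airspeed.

v = 54.9 m/s

L = ½ρv²S·CL ⇒ v = √(2L/(ρ·S·CL))
v = √(2 × 44700 / (1.03 × 19.7 × 1.46)) = √3018 = 54.9 m/s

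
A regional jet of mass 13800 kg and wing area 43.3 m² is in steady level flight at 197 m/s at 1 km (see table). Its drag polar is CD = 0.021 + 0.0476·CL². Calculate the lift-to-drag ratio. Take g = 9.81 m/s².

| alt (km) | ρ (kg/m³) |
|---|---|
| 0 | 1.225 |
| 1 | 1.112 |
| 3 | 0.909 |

At 1 km, from the table: ρ = 1.112 kg/m³.
In steady level flight, lift balances weight: W = mg = 13800 × 9.81 = 1.3538×10^5 N.
Dynamic pressure q = 0.5 × 1.112 × 197² = 21580 Pa.
CL = W/(q·S) = 1.3538×10^5 / (21580 × 43.3) = 0.1449.
CD = 0.021 + 0.0476 × 0.1449² = 0.022.
L/D = CL/CD = 0.1449 / 0.022 = 6.59

L/D = 6.59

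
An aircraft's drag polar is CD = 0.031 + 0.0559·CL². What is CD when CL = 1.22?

CD = 0.114

CD = 0.031 + 0.0559 × 1.22² = 0.031 + 0.0832 = 0.114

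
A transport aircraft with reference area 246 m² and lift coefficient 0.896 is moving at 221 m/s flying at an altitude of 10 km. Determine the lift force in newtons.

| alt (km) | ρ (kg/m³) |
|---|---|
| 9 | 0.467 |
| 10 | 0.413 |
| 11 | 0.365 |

L = 2.22×10^6 N

At 10 km, from the table: ρ = 0.413 kg/m³.
L = ½ρv²S·CL = ½ × 0.413 × 221² × 246 × 0.896 = 2.22×10^6 N ≈ 2220 kN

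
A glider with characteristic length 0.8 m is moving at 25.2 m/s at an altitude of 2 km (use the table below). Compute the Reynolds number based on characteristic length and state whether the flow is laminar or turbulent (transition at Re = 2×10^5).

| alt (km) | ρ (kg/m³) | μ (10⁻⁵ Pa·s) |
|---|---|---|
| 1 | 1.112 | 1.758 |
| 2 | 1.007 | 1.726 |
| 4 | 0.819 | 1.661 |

At 2 km, from the table: ρ = 1.007 kg/m³, μ = 1.726×10⁻⁵ Pa·s.
Re = ρ·v·c/μ = 1.007 × 25.2 × 0.8 / (1.726×10⁻⁵) = 1.18×10^6
Since 1.18×10^6 > 2×10^5, the flow is turbulent.

Re = 1.18×10^6 (turbulent)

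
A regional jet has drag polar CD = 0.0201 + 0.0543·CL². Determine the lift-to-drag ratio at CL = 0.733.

L/D = 14.9

CD = 0.0201 + 0.0543 × 0.733² = 0.04927
L/D = CL/CD = 0.733 / 0.04927 = 14.9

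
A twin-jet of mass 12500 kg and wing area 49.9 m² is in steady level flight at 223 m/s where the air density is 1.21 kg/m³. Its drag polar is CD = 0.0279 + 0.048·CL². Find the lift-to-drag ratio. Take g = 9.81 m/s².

In steady level flight, lift balances weight: W = mg = 12500 × 9.81 = 1.2262×10^5 N.
Dynamic pressure q = 0.5 × 1.21 × 223² = 30090 Pa.
Required CL = L/(qS) = 1.2262×10^5/(30090·49.9) = 0.08168.
CD = 0.0279 + 0.048 × 0.08168² = 0.02822.
L/D = CL/CD = 0.08168 / 0.02822 = 2.89

L/D = 2.89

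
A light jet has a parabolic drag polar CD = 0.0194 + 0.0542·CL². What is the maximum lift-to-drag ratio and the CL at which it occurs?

For CD = CD0 + K·CL², (L/D)max occurs at CL* = √(CD0/K) and equals 1/(2√(K·CD0)).
(L/D)max = 1/(2√(0.0542 × 0.0194)) = 1/(2 × 0.03243) = 15.4
CL* = √(0.0194/0.0542) = 0.598

(L/D)max = 15.4, at CL = 0.598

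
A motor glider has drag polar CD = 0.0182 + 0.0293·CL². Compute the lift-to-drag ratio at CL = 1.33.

CD = 0.0182 + 0.0293 × 1.33² = 0.07003
L/D = CL/CD = 1.33 / 0.07003 = 19

L/D = 19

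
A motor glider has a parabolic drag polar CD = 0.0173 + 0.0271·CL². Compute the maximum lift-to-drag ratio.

For CD = CD0 + K·CL², (L/D)max occurs at CL* = √(CD0/K) and equals 1/(2√(K·CD0)).
(L/D)max = 1/(2√(0.0271 × 0.0173)) = 1/(2 × 0.02165) = 23.1

(L/D)max = 23.1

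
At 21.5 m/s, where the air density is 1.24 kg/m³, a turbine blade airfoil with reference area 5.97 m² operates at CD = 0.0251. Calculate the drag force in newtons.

Dynamic pressure q = ½ρv² = ½ × 1.24 × 21.5² = 286.6 Pa.
D = q·S·CD = 286.6 × 5.97 × 0.0251 = 42.9 N

D = 42.9 N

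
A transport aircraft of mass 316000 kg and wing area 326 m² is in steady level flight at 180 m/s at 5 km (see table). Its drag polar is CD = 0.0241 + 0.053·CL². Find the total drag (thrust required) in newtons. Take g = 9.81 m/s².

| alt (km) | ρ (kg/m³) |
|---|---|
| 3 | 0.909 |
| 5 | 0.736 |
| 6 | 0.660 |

D = 2.25×10^5 N

At 5 km, from the table: ρ = 0.736 kg/m³.
Level flight ⇒ L = W = m·g = 316000 × 9.81 = 3.1×10^6 N.
q = ½ρv² = ½ × 0.736 × 180² = 11920 Pa.
CL = W/(q·S) = 3.1×10^6 / (11920 × 326) = 0.7975.
CD = 0.0241 + 0.053 × 0.7975² = 0.05781.
D = q·S·CD = 11920 × 326 × 0.05781 = 2.247×10^5 N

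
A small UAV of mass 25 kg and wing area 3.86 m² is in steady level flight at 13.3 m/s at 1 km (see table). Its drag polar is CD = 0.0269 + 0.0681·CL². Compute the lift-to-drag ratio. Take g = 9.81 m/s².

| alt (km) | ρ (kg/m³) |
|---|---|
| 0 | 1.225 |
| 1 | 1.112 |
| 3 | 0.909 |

L/D = 11.7

At 1 km, from the table: ρ = 1.112 kg/m³.
In steady level flight, lift balances weight: W = mg = 25 × 9.81 = 245.25 N.
Dynamic pressure q = 0.5 × 1.112 × 13.3² = 98.35 Pa.
Required CL = L/(qS) = 245.25/(98.35·3.86) = 0.646.
CD = 0.0269 + 0.0681 × 0.646² = 0.05532.
L/D = CL/CD = 0.646 / 0.05532 = 11.7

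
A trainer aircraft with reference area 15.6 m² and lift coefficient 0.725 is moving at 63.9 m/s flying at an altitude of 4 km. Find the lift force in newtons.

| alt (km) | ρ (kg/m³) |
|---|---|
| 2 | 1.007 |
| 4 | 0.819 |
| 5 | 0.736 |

L = 18900 N

At 4 km, from the table: ρ = 0.819 kg/m³.
Dynamic pressure q = ½ρv² = ½ × 0.819 × 63.9² = 1672 Pa.
L = q·S·CL = 1672 × 15.6 × 0.725 = 18900 N ≈ 18.9 kN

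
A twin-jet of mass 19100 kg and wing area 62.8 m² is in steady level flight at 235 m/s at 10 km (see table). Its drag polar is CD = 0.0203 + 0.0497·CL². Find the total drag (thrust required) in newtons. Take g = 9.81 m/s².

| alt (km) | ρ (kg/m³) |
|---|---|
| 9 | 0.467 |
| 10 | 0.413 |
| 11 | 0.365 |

D = 17000 N

At 10 km, from the table: ρ = 0.413 kg/m³.
Weight W = mg = 19100 × 9.81 = 1.8737×10^5 N; in level flight L = W.
Dynamic pressure q = 0.5 × 0.413 × 235² = 11400 Pa.
CL = W/(q·S) = 1.8737×10^5 / (11400 × 62.8) = 0.2616.
CD = 0.0203 + 0.0497 × 0.2616² = 0.0237.
D = q·S·CD = 11400 × 62.8 × 0.0237 = 16970 N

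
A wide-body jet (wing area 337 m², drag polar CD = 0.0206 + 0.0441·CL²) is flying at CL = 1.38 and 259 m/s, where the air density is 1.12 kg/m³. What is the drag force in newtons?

D = 1.32×10^6 N

CD = 0.0206 + 0.0441 × 1.38² = 0.1046
D = ½ρv²S·CD = ½ × 1.12 × 259² × 337 × 0.1046 = 1.32×10^6 N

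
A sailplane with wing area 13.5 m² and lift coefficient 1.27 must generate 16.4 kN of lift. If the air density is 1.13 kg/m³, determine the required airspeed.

v = 41.1 m/s

L = ½ρv²S·CL ⇒ v = √(2L/(ρ·S·CL))
v = √(2 × 16400 / (1.13 × 13.5 × 1.27)) = √1693 = 41.1 m/s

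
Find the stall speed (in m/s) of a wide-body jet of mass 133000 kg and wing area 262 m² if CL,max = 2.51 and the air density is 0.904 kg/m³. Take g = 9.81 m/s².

V_stall = 66.3 m/s

Stall occurs when L = W at CL,max. W = mg = 133000 × 9.81 = 1.305×10^6 N.
From L = ½ρV²S·CL,max = W: V_stall = √(2W/(ρSCL,max)) = √(2·1.305×10^6/(0.904·262·2.51))
V_stall = √4389 = 66.3 m/s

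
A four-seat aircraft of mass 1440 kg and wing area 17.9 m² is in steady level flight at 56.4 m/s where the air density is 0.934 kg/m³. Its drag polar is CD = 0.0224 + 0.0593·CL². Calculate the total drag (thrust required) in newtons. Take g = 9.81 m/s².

In steady level flight, lift balances weight: W = mg = 1440 × 9.81 = 14126 N.
q = ½ρv² = ½ × 0.934 × 56.4² = 1486 Pa.
CL = 2W/(ρv²S) = 2×14126/(0.934×56.4²×17.9) = 0.5313.
CD = 0.0224 + 0.0593 × 0.5313² = 0.03914.
D = q·S·CD = 1486 × 17.9 × 0.03914 = 1041 N

D = 1040 N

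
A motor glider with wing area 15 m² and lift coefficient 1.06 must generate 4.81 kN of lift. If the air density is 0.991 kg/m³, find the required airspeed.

L = ½ρv²S·CL ⇒ v = √(2L/(ρ·S·CL))
v = √(2 × 4810 / (0.991 × 15 × 1.06)) = √610.5 = 24.7 m/s

v = 24.7 m/s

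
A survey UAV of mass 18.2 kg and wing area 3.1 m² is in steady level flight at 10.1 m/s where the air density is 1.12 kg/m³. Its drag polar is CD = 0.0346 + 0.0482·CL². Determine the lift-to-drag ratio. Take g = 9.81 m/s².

L/D = 12.1

Level flight ⇒ L = W = m·g = 18.2 × 9.81 = 178.54 N.
Dynamic pressure q = 0.5 × 1.12 × 10.1² = 57.13 Pa.
CL = W/(q·S) = 178.54 / (57.13 × 3.1) = 1.008.
CD = 0.0346 + 0.0482 × 1.008² = 0.08359.
L/D = CL/CD = 1.008 / 0.08359 = 12.1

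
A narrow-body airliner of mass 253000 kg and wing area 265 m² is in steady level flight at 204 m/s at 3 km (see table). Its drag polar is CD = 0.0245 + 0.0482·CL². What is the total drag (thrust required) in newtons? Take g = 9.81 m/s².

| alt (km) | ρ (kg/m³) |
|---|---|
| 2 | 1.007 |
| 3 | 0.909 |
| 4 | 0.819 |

D = 1.82×10^5 N

At 3 km, from the table: ρ = 0.909 kg/m³.
Level flight ⇒ L = W = m·g = 253000 × 9.81 = 2.4819×10^6 N.
q = ½ρv² = ½ × 0.909 × 204² = 18910 Pa.
CL = 2W/(ρv²S) = 2×2.4819×10^6/(0.909×204²×265) = 0.4952.
CD = 0.0245 + 0.0482 × 0.4952² = 0.03632.
D = q·S·CD = 18910 × 265 × 0.03632 = 1.82×10^5 N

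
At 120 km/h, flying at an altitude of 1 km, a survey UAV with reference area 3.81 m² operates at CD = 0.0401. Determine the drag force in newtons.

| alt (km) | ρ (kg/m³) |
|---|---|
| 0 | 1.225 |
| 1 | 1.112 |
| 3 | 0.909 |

D = 94.4 N

At 1 km, from the table: ρ = 1.112 kg/m³.
Convert speed: v = 120 km/h ÷ 3.6 = 33.33 m/s.
D = ½ρv²S·CD = ½ × 1.112 × 33.33² × 3.81 × 0.0401 = 94.4 N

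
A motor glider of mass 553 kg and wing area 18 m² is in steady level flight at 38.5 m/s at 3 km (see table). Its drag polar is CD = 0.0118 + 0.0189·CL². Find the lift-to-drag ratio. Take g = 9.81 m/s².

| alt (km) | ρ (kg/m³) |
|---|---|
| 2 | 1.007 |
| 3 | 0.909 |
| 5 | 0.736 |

At 3 km, from the table: ρ = 0.909 kg/m³.
Level flight ⇒ L = W = m·g = 553 × 9.81 = 5424.9 N.
q = ½ρv² = ½ × 0.909 × 38.5² = 673.7 Pa.
CL = 2W/(ρv²S) = 2×5424.9/(0.909×38.5²×18) = 0.4474.
CD = 0.0118 + 0.0189 × 0.4474² = 0.01558.
L/D = CL/CD = 0.4474 / 0.01558 = 28.7

L/D = 28.7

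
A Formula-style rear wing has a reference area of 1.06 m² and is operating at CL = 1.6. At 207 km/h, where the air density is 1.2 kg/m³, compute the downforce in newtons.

L = 3360 N

Convert speed: v = 207 km/h ÷ 3.6 = 57.5 m/s.
Dynamic pressure q = ½ρv² = ½ × 1.2 × 57.5² = 1984 Pa.
L = q·S·CL = 1984 × 1.06 × 1.6 = 3360 N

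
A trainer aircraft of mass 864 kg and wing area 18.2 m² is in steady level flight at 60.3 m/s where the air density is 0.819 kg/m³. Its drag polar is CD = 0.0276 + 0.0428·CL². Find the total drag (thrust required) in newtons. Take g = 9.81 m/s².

In steady level flight, lift balances weight: W = mg = 864 × 9.81 = 8475.8 N.
Dynamic pressure q = 0.5 × 0.819 × 60.3² = 1489 Pa.
CL = W/(q·S) = 8475.8 / (1489 × 18.2) = 0.3128.
CD = 0.0276 + 0.0428 × 0.3128² = 0.03179.
D = q·S·CD = 1489 × 18.2 × 0.03179 = 861.4 N

D = 861 N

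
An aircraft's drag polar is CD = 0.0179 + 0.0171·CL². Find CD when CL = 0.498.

CD = 0.0179 + 0.0171 × 0.498² = 0.0179 + 0.004241 = 0.0221

CD = 0.0221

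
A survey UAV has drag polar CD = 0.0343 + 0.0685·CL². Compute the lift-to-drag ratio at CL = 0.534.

L/D = 9.92

CD = 0.0343 + 0.0685 × 0.534² = 0.05383
L/D = CL/CD = 0.534 / 0.05383 = 9.92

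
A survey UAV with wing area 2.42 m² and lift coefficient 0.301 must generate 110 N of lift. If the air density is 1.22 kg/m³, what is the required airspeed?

v = 15.7 m/s

L = ½ρv²S·CL ⇒ v = √(2L/(ρ·S·CL))
v = √(2 × 110 / (1.22 × 2.42 × 0.301)) = √247.6 = 15.7 m/s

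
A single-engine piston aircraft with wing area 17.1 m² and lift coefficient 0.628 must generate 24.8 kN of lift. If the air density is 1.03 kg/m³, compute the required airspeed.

L = ½ρv²S·CL ⇒ v = √(2L/(ρ·S·CL))
v = √(2 × 24800 / (1.03 × 17.1 × 0.628)) = √4484 = 67 m/s

v = 67 m/s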